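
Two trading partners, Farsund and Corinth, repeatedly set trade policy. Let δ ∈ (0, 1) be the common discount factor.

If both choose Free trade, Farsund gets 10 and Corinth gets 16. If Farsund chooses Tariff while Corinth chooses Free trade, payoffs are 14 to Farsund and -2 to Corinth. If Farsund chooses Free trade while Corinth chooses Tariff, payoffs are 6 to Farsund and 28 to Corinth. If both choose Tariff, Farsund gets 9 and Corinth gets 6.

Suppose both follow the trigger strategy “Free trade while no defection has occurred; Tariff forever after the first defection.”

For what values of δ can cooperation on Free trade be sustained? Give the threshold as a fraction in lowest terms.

Farsund's threshold: (14−10)/(14−9) = 4/5.
Corinth's threshold: (28−16)/(28−6) = 6/11.
4/5 > 6/11, so Farsund binds and δ* = 4/5.

4/5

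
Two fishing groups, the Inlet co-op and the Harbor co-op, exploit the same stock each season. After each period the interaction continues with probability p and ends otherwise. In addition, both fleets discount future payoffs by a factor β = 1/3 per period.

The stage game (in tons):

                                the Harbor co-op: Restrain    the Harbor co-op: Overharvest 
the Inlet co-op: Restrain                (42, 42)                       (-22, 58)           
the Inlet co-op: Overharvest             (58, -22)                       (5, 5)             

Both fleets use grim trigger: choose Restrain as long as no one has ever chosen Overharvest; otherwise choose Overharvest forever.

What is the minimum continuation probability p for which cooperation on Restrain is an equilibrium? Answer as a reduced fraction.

48/53

With continuation probability p and discount β, the effective per-period discount factor is βp.
Grim-trigger IC: βp ≥ (58−42)/(58−5) = 16/53.
So p ≥ (16/53)/(1/3) = 48/53.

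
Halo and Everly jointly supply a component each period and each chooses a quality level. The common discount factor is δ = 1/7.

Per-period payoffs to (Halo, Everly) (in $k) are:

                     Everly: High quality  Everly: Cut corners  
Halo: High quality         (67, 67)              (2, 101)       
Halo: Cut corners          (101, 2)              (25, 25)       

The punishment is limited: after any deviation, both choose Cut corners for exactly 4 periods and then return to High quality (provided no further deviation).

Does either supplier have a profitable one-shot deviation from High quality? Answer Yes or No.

Yes

IC: δ+…+δ^4 ≥ (101−67)/(67−25) = 17/21.
At δ = 1/7: partial sum = 0.1666 < 0.8095. Cooperation not sustainable.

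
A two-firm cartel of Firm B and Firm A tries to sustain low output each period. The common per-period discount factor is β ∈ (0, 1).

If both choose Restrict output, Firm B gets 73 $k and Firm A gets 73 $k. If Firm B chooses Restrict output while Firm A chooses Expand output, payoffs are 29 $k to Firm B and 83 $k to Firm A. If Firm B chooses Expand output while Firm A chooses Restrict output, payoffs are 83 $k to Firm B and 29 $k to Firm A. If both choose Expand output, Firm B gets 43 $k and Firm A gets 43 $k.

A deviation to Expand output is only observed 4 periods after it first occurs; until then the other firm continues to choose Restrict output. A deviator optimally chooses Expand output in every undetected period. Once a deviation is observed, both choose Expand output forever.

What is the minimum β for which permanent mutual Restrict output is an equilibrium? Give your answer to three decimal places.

A deviator earns 83 for 4 periods, then 43 forever; cooperating earns 73 forever. Multiplying the IC by (1−β):
73 ≥ 83(1−β^4) + 43β^4, so 40·β^4 ≥ 10 and β^4 ≥ 1/4.
β ≥ (1/4)^(1/4) ≈ 0.707.

0.707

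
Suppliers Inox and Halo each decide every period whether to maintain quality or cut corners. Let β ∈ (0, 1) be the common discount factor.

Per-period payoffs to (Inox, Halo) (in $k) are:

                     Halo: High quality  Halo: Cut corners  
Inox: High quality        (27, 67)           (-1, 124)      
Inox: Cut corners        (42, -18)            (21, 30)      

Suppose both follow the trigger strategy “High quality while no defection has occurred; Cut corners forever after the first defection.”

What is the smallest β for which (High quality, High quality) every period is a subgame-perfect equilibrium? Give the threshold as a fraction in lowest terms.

5/7

Inox's threshold: (42−27)/(42−21) = 5/7.
Halo's threshold: (124−67)/(124−30) = 57/94.
5/7 > 57/94, so Inox binds and β* = 5/7.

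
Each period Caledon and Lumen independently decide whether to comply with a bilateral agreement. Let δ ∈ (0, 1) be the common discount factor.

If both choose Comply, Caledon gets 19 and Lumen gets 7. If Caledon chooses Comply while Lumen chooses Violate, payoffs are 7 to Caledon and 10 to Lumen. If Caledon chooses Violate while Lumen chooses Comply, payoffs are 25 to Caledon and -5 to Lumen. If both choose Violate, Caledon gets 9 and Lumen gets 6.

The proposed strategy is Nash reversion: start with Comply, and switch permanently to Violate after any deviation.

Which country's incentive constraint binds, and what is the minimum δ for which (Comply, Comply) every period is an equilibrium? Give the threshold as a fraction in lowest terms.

For Caledon: deviation gain 25−19 = 6, per-period punishment loss 19−9 = 10. IC gives δ ≥ 6/16 = 3/8.
For Lumen: gain 3, loss 1 per period, so δ ≥ 3/4.
The tighter constraint is Lumen's, so cooperation needs δ ≥ 3/4.

Lumen; δ ≥ 3/4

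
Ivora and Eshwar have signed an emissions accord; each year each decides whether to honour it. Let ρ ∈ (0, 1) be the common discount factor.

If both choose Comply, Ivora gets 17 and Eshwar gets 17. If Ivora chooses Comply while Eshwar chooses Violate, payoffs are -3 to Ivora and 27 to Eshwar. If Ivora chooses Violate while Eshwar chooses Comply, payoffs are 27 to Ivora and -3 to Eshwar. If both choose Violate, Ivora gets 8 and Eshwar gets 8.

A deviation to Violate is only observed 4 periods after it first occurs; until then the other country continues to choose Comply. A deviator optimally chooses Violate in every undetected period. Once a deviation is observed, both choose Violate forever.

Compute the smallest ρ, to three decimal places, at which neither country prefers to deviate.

Deviating for the 4 undetected periods gains 27−17 = 10 per period over cooperation, then loses 17−8 = 9 per period forever once punishment starts.
Gain: 10(1 + ρ + … + ρ^3); loss: 9·ρ^4/(1−ρ).
No profitable deviation ⇔ 10(1−ρ^4) ≤ 9·ρ^4, i.e. ρ^4 ≥ 10/(10+9) = 10/19.
Hence ρ ≥ (10/19)^(1/4) ≈ 0.852.

0.852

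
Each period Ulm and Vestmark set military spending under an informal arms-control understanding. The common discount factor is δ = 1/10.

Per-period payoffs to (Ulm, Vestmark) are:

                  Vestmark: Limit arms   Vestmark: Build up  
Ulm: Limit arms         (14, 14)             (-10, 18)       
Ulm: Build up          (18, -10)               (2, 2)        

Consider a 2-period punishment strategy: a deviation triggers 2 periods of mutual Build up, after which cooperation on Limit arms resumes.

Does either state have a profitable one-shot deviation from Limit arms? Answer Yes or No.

A one-shot deviation gives 18 now, then 2 for 2 periods, then back to 14.
Gain from deviating: (18−14) today; loss: (14−2) in each of the next 2 periods.
No-deviation condition: (14−2)(δ+…+δ^2) ≥ 18−14, i.e. δ+…+δ^2 ≥ 1/3.
At δ = 1/10: δ+…+δ^2 = 0.1100 < 0.3333.
So cooperation is not sustainable.

Yes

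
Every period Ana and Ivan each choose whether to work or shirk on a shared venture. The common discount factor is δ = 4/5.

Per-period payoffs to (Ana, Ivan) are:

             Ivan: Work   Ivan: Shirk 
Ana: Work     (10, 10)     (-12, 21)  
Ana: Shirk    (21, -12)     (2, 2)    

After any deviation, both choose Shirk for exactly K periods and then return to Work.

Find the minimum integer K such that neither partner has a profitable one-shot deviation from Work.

2

No profitable deviation requires (10−2)(δ+…+δ^K) ≥ 21−10, i.e. δ+…+δ^K ≥ 11/8 ≈ 1.3750.
With δ = 4/5, the partial sums are K=1: 0.8000, K=2: 1.4400.
K = 2 is the first length at which the sum reaches 1.3750.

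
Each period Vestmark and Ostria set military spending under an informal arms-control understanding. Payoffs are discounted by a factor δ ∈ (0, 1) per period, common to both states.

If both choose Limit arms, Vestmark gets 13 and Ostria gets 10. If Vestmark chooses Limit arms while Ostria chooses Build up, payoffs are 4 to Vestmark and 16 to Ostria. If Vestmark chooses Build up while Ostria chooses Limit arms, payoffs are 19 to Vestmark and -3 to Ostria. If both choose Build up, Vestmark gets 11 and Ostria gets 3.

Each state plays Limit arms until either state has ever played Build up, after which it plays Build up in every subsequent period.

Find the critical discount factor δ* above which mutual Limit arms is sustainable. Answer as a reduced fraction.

3/4

Vestmark: cooperation gives 13 each period; deviation gives 19 once then 11 forever.
  13/(1−δ) ≥ 19 + 11δ/(1−δ) ⇒ δ ≥ 6/8 = 3/4.
Ostria: cooperation gives 10 each period; deviation gives 16 once then 3 forever.
  δ ≥ 6/13.
Both must hold, so the binding constraint is Vestmark's: δ ≥ 3/4.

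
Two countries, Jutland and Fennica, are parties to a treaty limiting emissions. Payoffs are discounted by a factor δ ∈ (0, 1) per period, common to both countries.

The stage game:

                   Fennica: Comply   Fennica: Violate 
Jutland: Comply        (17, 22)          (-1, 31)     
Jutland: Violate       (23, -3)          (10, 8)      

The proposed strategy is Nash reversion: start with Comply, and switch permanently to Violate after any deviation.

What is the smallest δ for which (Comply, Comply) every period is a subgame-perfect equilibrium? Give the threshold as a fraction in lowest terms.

Jutland: cooperation gives 17 each period; deviation gives 23 once then 10 forever.
  17/(1−δ) ≥ 23 + 10δ/(1−δ) ⇒ δ ≥ 6/13.
Fennica: cooperation gives 22 each period; deviation gives 31 once then 8 forever.
  δ ≥ 9/23.
Both must hold, so the binding constraint is Jutland's: δ ≥ 6/13.

6/13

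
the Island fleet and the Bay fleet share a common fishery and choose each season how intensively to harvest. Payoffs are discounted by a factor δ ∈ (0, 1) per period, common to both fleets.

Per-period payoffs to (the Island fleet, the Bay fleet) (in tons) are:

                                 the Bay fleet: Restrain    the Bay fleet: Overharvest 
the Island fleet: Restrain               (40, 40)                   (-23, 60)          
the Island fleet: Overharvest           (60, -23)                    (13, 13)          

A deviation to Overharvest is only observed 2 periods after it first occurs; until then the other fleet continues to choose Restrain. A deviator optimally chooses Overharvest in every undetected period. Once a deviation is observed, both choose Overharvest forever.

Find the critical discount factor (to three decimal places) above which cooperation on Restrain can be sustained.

The best deviation is to choose Overharvest for all 2 undetected periods, earning 60 each, then 13 forever once detected.
Deviation value: 60(1−δ^2)/(1−δ) + 13δ^2/(1−δ); cooperation value: 40/(1−δ).
IC: 40 ≥ 60(1−δ^2) + 13δ^2 = 60 − 47δ^2.
So δ^2 ≥ 20/47, giving δ ≥ (20/47)^(1/2) ≈ 0.652.

0.652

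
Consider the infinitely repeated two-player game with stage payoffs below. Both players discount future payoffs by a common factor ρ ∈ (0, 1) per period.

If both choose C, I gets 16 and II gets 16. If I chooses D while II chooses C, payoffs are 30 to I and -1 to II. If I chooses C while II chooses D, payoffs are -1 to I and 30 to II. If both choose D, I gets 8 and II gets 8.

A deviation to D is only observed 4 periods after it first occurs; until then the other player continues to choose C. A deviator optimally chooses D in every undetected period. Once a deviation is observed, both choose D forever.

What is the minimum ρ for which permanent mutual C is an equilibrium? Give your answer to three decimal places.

A deviator earns 30 for 4 periods, then 8 forever; cooperating earns 16 forever. Multiplying the IC by (1−ρ):
16 ≥ 30(1−ρ^4) + 8ρ^4, so 22·ρ^4 ≥ 14 and ρ^4 ≥ 7/11.
ρ ≥ (7/11)^(1/4) ≈ 0.893.

0.893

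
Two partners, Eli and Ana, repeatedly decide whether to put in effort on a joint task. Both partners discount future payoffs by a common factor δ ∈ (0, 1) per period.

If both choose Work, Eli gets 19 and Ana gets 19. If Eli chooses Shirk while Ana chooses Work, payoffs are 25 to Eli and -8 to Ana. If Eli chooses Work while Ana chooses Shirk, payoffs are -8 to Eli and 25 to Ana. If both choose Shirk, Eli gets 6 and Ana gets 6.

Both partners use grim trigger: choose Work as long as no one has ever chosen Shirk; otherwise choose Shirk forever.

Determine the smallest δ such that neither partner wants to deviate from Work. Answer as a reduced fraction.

Cooperation forever yields 19 each period: 19/(1−δ).
Deviating yields 25 once, then 6 forever: 25 + 6δ/(1−δ).
No profitable deviation requires 19/(1−δ) ≥ 25 + 6δ/(1−δ).
Multiplying by (1−δ): 19 ≥ 25(1−δ) + 6δ = 25 − 19δ.
So 19δ ≥ 6, i.e. δ ≥ 6/19.

6/19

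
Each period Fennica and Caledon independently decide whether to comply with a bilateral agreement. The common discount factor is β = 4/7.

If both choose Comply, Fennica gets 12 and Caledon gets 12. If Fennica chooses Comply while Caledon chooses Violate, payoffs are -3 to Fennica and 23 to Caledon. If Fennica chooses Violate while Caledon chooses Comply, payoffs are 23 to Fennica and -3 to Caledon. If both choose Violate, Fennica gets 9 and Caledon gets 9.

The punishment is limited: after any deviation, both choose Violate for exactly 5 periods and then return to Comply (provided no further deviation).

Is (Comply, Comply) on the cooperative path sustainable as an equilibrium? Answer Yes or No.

No

Comparing payoff streams over the 6 periods until play realigns: cooperate → 12(1+β+…+β^5); deviate → 23 + 9(β+…+β^5).
Cooperation is sustained iff (12−9)(β+…+β^5) ≥ 23−12.
β+…+β^5 = 4/7·(1−(4/7)^5)/(1−4/7) = 1.2521, and (23−12)/(12−9) = 3.6667.
1.2521 < 3.6667, so cooperation is not sustainable.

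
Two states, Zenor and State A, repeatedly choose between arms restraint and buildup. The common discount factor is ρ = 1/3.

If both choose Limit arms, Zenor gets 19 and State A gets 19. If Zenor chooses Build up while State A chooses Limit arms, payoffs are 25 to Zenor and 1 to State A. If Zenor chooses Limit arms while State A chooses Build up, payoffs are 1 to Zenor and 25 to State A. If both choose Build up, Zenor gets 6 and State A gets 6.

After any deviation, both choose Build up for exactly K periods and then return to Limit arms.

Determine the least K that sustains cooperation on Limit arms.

3

Need Σ_{k=1}^{K} ρ^k ≥ (25−19)/(19−6) = 0.4615 at ρ = 1/3.
At K = 2 the sum is 0.4444 < 0.4615; at K = 3 it is 0.4815 ≥ 0.4615.
So the minimum punishment length is K = 3.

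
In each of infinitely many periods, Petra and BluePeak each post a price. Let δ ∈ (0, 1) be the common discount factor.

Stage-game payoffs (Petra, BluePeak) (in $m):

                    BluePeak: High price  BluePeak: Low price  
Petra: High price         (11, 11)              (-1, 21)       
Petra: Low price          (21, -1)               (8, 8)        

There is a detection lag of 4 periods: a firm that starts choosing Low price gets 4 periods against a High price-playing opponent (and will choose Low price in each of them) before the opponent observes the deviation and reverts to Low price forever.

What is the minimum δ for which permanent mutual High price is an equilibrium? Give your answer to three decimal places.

A deviator earns 21 for 4 periods, then 8 forever; cooperating earns 11 forever. Multiplying the IC by (1−δ):
11 ≥ 21(1−δ^4) + 8δ^4, so 13·δ^4 ≥ 10 and δ^4 ≥ 10/13.
δ ≥ (10/13)^(1/4) ≈ 0.937.

0.937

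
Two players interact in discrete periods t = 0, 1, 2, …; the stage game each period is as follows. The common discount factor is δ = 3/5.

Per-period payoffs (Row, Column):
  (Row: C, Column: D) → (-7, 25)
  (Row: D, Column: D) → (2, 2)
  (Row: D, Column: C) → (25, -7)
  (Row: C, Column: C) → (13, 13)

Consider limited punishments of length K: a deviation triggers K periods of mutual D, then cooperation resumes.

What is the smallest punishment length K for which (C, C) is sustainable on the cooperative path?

3

IC: δ(1−δ^K)/(1−δ) ≥ (25−13)/(13−2) = 12/11.
With δ = 3/5: need 1 − δ^K ≥ 12/11·(1−3/5)/(3/5), i.e. δ^K ≤ 0.2727.
Since (3/5)^2 = 0.3600 and (3/5)^3 = 0.2160, the smallest such K is 3.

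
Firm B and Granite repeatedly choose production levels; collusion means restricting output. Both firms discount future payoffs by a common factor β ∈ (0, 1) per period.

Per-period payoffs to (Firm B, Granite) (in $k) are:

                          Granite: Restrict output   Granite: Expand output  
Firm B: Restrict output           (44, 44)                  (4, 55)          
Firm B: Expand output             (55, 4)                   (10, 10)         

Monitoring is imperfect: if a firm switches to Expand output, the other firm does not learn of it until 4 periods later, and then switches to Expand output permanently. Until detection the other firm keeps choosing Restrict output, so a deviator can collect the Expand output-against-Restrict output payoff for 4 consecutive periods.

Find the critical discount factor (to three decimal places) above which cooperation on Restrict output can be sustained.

The best deviation is to choose Expand output for all 4 undetected periods, earning 55 each, then 10 forever once detected.
Deviation value: 55(1−β^4)/(1−β) + 10β^4/(1−β); cooperation value: 44/(1−β).
IC: 44 ≥ 55(1−β^4) + 10β^4 = 55 − 45β^4.
So β^4 ≥ 11/45, giving β ≥ (11/45)^(1/4) ≈ 0.703.

0.703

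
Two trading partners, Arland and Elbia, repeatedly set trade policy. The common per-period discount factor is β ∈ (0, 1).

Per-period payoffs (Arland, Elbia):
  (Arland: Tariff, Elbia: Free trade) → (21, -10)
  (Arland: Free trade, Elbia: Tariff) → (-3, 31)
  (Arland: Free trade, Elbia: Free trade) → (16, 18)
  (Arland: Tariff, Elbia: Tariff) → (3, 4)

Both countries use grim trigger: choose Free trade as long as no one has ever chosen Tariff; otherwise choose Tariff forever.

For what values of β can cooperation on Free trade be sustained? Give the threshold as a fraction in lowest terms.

13/27

Arland: cooperation gives 16 each period; deviation gives 21 once then 3 forever.
  16/(1−β) ≥ 21 + 3β/(1−β) ⇒ β ≥ 5/18.
Elbia: cooperation gives 18 each period; deviation gives 31 once then 4 forever.
  β ≥ 13/27.
Both must hold, so the binding constraint is Elbia's: β ≥ 13/27.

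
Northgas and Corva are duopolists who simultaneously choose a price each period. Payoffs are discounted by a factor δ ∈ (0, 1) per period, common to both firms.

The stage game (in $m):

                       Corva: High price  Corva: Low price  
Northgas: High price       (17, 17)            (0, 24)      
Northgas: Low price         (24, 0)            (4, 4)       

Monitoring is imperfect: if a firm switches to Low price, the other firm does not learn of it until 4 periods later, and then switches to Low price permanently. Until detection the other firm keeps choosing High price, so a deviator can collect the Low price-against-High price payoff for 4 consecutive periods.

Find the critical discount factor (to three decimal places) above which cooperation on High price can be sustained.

Deviating for the 4 undetected periods gains 24−17 = 7 per period over cooperation, then loses 17−4 = 13 per period forever once punishment starts.
Gain: 7(1 + δ + … + δ^3); loss: 13·δ^4/(1−δ).
No profitable deviation ⇔ 7(1−δ^4) ≤ 13·δ^4, i.e. δ^4 ≥ 7/(7+13) = 7/20.
Hence δ ≥ (7/20)^(1/4) ≈ 0.769.

0.769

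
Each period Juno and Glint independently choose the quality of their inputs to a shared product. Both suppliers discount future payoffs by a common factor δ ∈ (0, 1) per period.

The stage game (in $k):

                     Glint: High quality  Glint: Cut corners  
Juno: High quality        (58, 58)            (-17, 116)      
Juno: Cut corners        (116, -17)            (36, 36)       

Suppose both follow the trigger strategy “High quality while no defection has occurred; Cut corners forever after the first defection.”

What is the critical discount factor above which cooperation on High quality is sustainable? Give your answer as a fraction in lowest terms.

One-period gain from deviating is 116 − 58 = 58. The loss is 58 − 36 = 22 in every subsequent period, with present value 22·δ/(1−δ).
Deviation is unprofitable when 22·δ/(1−δ) ≥ 58, i.e. δ/(1−δ) ≥ 29/11.
Equivalently δ ≥ 58/(58+22) = 29/40.

29/40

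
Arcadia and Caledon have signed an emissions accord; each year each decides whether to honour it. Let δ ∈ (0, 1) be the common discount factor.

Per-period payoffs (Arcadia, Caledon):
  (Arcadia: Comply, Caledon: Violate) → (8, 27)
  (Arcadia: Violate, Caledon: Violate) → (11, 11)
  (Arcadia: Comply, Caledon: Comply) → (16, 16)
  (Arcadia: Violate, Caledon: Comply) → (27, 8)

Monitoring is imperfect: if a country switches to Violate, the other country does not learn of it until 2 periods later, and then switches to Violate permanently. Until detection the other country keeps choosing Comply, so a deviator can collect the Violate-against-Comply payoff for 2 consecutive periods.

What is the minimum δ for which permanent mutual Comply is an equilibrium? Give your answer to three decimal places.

The best deviation is to choose Violate for all 2 undetected periods, earning 27 each, then 11 forever once detected.
Deviation value: 27(1−δ^2)/(1−δ) + 11δ^2/(1−δ); cooperation value: 16/(1−δ).
IC: 16 ≥ 27(1−δ^2) + 11δ^2 = 27 − 16δ^2.
So δ^2 ≥ 11/16, giving δ ≥ (11/16)^(1/2) ≈ 0.829.

0.829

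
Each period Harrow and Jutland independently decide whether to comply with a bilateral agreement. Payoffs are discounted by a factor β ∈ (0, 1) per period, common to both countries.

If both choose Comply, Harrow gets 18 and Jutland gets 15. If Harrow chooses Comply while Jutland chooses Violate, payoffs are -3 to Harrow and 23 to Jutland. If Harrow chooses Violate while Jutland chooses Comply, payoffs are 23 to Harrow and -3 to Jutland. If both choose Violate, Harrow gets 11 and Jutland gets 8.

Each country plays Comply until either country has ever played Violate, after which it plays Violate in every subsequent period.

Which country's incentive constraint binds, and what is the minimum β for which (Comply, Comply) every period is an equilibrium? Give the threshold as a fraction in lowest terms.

Harrow's threshold: (23−18)/(23−11) = 5/12.
Jutland's threshold: (23−15)/(23−8) = 8/15.
5/12 < 8/15, so Jutland binds and β* = 8/15.

Jutland; β ≥ 8/15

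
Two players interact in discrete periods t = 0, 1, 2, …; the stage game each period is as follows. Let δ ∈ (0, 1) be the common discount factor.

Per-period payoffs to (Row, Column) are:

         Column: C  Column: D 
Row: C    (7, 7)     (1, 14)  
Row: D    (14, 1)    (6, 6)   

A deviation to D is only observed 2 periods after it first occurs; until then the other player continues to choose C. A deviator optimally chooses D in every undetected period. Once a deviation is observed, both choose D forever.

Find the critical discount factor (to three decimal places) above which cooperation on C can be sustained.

0.935

Deviating for the 2 undetected periods gains 14−7 = 7 per period over cooperation, then loses 7−6 = 1 per period forever once punishment starts.
Gain: 7(1 + δ + … + δ^1); loss: 1·δ^2/(1−δ).
No profitable deviation ⇔ 7(1−δ^2) ≤ 1·δ^2, i.e. δ^2 ≥ 7/(7+1) = 7/8.
Hence δ ≥ (7/8)^(1/2) ≈ 0.935.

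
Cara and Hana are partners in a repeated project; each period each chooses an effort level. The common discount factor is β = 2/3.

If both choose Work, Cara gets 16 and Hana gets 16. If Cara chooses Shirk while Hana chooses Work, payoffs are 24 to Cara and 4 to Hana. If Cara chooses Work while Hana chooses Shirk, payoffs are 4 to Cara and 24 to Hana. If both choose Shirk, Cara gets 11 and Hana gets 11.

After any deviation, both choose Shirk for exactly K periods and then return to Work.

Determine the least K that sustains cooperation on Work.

4

Need Σ_{k=1}^{K} β^k ≥ (24−16)/(16−11) = 1.6000 at β = 2/3.
At K = 3 the sum is 1.4074 < 1.6000; at K = 4 it is 1.6049 ≥ 1.6000.
So the minimum punishment length is K = 4.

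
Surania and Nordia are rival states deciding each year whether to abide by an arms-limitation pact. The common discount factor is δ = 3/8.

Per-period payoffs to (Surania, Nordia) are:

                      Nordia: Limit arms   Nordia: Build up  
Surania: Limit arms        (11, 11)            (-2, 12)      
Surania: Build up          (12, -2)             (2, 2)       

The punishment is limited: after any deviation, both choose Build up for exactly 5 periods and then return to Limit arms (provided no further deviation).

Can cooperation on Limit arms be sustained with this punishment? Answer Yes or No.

Yes

A one-shot deviation gives 12 now, then 2 for 5 periods, then back to 11.
Gain from deviating: (12−11) today; loss: (11−2) in each of the next 5 periods.
No-deviation condition: (11−2)(δ+…+δ^5) ≥ 12−11, i.e. δ+…+δ^5 ≥ 1/9.
At δ = 3/8: δ+…+δ^5 = 0.5956 ≥ 0.1111.
So cooperation is sustainable.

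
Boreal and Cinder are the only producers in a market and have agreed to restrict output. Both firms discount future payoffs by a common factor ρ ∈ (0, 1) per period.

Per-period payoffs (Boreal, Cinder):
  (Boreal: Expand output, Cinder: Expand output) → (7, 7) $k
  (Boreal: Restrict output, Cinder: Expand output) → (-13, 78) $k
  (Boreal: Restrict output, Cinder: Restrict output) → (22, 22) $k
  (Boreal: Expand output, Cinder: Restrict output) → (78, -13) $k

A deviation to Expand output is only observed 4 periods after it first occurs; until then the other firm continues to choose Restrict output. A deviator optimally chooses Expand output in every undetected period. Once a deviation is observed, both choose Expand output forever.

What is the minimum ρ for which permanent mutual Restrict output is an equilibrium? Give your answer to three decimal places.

The best deviation is to choose Expand output for all 4 undetected periods, earning 78 each, then 7 forever once detected.
Deviation value: 78(1−ρ^4)/(1−ρ) + 7ρ^4/(1−ρ); cooperation value: 22/(1−ρ).
IC: 22 ≥ 78(1−ρ^4) + 7ρ^4 = 78 − 71ρ^4.
So ρ^4 ≥ 56/71, giving ρ ≥ (56/71)^(1/4) ≈ 0.942.

0.942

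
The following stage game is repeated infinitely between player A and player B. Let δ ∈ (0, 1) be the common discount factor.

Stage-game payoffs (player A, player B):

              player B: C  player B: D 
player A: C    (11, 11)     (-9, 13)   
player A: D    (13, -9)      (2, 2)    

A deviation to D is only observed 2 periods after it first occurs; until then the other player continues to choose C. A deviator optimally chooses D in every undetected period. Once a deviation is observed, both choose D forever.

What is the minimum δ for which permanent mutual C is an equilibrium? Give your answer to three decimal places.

0.426

Deviating for the 2 undetected periods gains 13−11 = 2 per period over cooperation, then loses 11−2 = 9 per period forever once punishment starts.
Gain: 2(1 + δ + … + δ^1); loss: 9·δ^2/(1−δ).
No profitable deviation ⇔ 2(1−δ^2) ≤ 9·δ^2, i.e. δ^2 ≥ 2/(2+9) = 2/11.
Hence δ ≥ (2/11)^(1/2) ≈ 0.426.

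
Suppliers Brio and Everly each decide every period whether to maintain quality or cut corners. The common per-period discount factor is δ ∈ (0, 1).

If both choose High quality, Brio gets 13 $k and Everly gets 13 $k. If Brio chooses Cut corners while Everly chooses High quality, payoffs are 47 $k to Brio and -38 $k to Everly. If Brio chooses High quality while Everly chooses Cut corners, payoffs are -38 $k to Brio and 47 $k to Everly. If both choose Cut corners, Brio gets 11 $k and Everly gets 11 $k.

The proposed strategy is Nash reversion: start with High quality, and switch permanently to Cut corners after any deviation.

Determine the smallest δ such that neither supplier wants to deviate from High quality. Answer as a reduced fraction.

13/(1−δ) ≥ 47 + 11δ/(1−δ)
13 ≥ 47 − 36δ
δ ≥ 34/36 = 17/18.

17/18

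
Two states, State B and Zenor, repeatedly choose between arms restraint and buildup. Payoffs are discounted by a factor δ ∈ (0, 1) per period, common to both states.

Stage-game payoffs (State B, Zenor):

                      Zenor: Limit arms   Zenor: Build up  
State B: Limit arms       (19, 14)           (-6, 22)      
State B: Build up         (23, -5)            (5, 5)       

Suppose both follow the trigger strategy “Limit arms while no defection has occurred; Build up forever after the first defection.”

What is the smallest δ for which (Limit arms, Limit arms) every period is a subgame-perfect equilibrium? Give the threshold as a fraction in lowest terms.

State B's threshold: (23−19)/(23−5) = 2/9.
Zenor's threshold: (22−14)/(22−5) = 8/17.
2/9 < 8/17, so Zenor binds and δ* = 8/17.

8/17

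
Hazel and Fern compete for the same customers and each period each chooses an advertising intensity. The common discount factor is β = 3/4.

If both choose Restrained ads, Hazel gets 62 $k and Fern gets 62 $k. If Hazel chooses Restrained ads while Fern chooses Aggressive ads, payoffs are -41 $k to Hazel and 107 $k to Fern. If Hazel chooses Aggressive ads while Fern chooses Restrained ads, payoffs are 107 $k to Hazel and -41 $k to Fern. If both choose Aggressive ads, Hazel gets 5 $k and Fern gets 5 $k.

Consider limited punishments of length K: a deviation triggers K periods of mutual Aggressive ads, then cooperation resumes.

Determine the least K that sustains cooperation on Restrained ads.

IC: β(1−β^K)/(1−β) ≥ (107−62)/(62−5) = 15/19.
With β = 3/4: need 1 − β^K ≥ 15/19·(1−3/4)/(3/4), i.e. β^K ≤ 0.7368.
Since (3/4)^1 = 0.7500 and (3/4)^2 = 0.5625, the smallest such K is 2.

2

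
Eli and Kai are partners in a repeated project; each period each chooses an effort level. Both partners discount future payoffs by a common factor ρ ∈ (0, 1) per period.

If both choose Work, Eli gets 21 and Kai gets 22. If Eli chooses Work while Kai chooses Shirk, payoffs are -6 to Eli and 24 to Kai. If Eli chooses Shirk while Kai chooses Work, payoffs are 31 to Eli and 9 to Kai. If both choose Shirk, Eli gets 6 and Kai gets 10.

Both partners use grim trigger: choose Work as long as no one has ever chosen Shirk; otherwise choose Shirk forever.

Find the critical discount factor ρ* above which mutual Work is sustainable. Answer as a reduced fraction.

For Eli: deviation gain 31−21 = 10, per-period punishment loss 21−6 = 15. IC gives ρ ≥ 10/25 = 2/5.
For Kai: gain 2, loss 12 per period, so ρ ≥ 2/14 = 1/7.
The tighter constraint is Eli's, so cooperation needs ρ ≥ 2/5.

2/5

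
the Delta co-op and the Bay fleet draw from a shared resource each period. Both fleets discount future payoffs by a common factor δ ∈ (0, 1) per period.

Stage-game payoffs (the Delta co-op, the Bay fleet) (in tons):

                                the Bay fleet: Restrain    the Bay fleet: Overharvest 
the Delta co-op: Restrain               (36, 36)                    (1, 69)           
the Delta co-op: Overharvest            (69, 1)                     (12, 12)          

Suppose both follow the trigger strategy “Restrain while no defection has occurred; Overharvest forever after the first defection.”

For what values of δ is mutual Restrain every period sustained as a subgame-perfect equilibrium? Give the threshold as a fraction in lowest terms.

Under grim trigger the critical discount factor is (T−C)/(T−P) with T = 69, C = 36, P = 12.
δ* = (69−36)/(69−12) = 33/57 = 11/19.

11/19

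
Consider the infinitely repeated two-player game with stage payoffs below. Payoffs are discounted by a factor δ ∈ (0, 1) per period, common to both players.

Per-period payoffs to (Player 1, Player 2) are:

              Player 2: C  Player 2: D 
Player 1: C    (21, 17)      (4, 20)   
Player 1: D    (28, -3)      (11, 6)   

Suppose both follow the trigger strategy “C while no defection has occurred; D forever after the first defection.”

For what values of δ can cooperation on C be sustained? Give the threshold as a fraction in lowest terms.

For Player 1: deviation gain 28−21 = 7, per-period punishment loss 21−11 = 10. IC gives δ ≥ 7/17.
For Player 2: gain 3, loss 11 per period, so δ ≥ 3/14.
The tighter constraint is Player 1's, so cooperation needs δ ≥ 7/17.

7/17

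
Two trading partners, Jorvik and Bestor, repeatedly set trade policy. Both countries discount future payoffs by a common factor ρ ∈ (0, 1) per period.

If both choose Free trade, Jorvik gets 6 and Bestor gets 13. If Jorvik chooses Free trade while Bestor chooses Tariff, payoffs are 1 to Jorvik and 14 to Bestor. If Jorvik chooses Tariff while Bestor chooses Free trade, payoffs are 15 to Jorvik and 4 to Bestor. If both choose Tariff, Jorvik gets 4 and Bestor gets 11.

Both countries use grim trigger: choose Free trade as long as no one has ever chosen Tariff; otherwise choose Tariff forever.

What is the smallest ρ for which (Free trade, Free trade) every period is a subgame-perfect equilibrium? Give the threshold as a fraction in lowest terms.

9/11

Jorvik's threshold: (15−6)/(15−4) = 9/11.
Bestor's threshold: (14−13)/(14−11) = 1/3.
9/11 > 1/3, so Jorvik binds and ρ* = 9/11.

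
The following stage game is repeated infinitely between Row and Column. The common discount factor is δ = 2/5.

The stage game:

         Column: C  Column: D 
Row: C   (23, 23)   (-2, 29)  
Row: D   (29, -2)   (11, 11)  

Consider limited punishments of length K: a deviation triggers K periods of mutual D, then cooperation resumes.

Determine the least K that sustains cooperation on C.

2

Need Σ_{k=1}^{K} δ^k ≥ (29−23)/(23−11) = 0.5000 at δ = 2/5.
At K = 1 the sum is 0.4000 < 0.5000; at K = 2 it is 0.5600 ≥ 0.5000.
So the minimum punishment length is K = 2.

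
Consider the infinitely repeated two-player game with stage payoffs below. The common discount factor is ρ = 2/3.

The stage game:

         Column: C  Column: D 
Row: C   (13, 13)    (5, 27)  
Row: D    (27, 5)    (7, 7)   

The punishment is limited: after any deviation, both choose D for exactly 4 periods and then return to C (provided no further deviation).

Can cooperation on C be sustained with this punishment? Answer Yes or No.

Comparing payoff streams over the 5 periods until play realigns: cooperate → 13(1+ρ+…+ρ^4); deviate → 27 + 7(ρ+…+ρ^4).
Cooperation is sustained iff (13−7)(ρ+…+ρ^4) ≥ 27−13.
ρ+…+ρ^4 = 2/3·(1−(2/3)^4)/(1−2/3) = 1.6049, and (27−13)/(13−7) = 2.3333.
1.6049 < 2.3333, so cooperation is not sustainable.

No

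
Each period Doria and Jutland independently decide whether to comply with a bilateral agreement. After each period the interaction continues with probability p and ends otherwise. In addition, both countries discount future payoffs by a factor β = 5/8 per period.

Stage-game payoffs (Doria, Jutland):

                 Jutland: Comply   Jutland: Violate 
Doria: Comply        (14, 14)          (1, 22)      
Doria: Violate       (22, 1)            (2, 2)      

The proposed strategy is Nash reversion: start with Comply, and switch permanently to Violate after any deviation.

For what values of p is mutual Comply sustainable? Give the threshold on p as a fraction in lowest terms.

Expected continuation weight on next period's payoff is β·p = 5/8·p, which plays the role of the discount factor.
Cooperation requires 5/8·p ≥ (22−14)/(22−2) = 2/5, hence p ≥ 16/25.

16/25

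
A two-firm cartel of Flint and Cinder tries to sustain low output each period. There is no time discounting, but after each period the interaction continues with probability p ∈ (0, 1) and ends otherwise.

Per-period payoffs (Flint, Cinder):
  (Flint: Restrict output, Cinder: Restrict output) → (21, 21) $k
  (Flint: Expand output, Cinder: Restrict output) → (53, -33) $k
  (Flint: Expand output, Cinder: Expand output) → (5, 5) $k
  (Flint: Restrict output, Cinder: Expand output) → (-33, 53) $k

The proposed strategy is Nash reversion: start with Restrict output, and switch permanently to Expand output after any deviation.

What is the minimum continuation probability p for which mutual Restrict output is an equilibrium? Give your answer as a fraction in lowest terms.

With no time discounting, the continuation probability p plays the role of the discount factor.
Grim-trigger IC: 21/(1−p) ≥ 53 + 5p/(1−p) ⇒ p ≥ (53−21)/(53−5) = 2/3.

2/3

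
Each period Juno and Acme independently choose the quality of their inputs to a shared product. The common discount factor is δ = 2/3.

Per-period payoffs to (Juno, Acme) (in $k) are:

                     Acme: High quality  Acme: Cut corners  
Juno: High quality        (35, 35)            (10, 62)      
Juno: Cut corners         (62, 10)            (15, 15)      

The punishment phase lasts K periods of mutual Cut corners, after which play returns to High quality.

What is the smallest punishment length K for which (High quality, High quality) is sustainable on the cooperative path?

Need Σ_{k=1}^{K} δ^k ≥ (62−35)/(35−15) = 1.3500 at δ = 2/3.
At K = 2 the sum is 1.1111 < 1.3500; at K = 3 it is 1.4074 ≥ 1.3500.
So the minimum punishment length is K = 3.

3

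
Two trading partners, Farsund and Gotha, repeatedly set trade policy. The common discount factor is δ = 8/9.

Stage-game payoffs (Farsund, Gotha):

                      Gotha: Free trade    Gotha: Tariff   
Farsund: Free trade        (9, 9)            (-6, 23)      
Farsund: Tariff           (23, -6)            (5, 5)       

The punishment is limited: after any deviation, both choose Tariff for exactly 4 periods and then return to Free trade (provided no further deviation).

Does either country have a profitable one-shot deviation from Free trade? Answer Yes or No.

Yes

Comparing payoff streams over the 5 periods until play realigns: cooperate → 9(1+δ+…+δ^4); deviate → 23 + 5(δ+…+δ^4).
Cooperation is sustained iff (9−5)(δ+…+δ^4) ≥ 23−9.
δ+…+δ^4 = 8/9·(1−(8/9)^4)/(1−8/9) = 3.0056, and (23−9)/(9−5) = 3.5000.
3.0056 < 3.5000, so cooperation is not sustainable.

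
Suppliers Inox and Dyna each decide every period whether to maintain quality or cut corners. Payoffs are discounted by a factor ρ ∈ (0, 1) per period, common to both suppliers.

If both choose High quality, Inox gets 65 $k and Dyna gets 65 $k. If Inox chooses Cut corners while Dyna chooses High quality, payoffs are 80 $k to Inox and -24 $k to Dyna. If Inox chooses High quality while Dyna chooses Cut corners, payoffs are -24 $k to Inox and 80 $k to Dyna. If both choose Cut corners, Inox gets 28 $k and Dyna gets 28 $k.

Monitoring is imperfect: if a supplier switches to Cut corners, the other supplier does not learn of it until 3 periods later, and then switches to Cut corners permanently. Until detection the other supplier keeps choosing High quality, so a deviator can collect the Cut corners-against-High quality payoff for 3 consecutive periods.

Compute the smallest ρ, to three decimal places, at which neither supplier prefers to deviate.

0.661

Deviating for the 3 undetected periods gains 80−65 = 15 per period over cooperation, then loses 65−28 = 37 per period forever once punishment starts.
Gain: 15(1 + ρ + … + ρ^2); loss: 37·ρ^3/(1−ρ).
No profitable deviation ⇔ 15(1−ρ^3) ≤ 37·ρ^3, i.e. ρ^3 ≥ 15/(15+37) = 15/52.
Hence ρ ≥ (15/52)^(1/3) ≈ 0.661.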